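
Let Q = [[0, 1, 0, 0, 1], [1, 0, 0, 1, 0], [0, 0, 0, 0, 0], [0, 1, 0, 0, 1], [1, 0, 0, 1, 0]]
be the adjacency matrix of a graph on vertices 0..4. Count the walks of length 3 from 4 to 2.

0

The number of length-3 walks from vertex 4 to vertex 2 is entry (4,2) of Q^3, where Q is the adjacency matrix.
Q^2 = [[2, 0, 0, 2, 0], [0, 2, 0, 0, 2], [0, 0, 0, 0, 0], [2, 0, 0, 2, 0], [0, 2, 0, 0, 2]]
Q^3 = [[0, 4, 0, 0, 4], [4, 0, 0, 4, 0], [0, 0, 0, 0, 0], [0, 4, 0, 0, 4], [4, 0, 0, 4, 0]]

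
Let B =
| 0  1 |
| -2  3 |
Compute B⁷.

tr B = 3 and det B = 2, so the characteristic polynomial is λ² − (3)λ + (2) with roots 1 and 2.
Eigenvectors give P = [[1, -1], [1, -2]] with P⁻¹ = [[2, -1], [1, -1]], and B = P·diag(1, 2)·P⁻¹.
Then B⁷ = P·diag(1, 128)·P⁻¹ = [[1, -128], [1, -256]] · [[2, -1], [1, -1]] = [[-126, 127], [-254, 255]].

[[-126, 127], [-254, 255]]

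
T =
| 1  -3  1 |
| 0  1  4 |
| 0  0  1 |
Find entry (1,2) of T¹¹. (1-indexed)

-33

T = I + N where N = [[0, -3, 1], [0, 0, 4], [0, 0, 0]] is strictly upper-triangular, so N³ = 0.
(I + N)¹¹ = I + 11·N + 55·N² = [[1, -33, -649], [0, 1, 44], [0, 0, 1]].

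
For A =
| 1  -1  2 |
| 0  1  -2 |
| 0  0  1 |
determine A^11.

A = I + N where N = [[0, -1, 2], [0, 0, -2], [0, 0, 0]] is strictly upper-triangular, so N^3 = 0.
(I + N)^11 = I + 11·N + 55·N^2 = [[1, -11, 132], [0, 1, -22], [0, 0, 1]].

[[1, -11, 132], [0, 1, -22], [0, 0, 1]]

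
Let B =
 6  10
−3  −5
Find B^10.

[[6, 10], [−3, −5]]

B² = B (a projection; rank 1, trace 1), so B^10 = B.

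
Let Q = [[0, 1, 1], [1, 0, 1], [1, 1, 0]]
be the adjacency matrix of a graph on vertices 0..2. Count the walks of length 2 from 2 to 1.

1

The number of length-2 walks from vertex 2 to vertex 1 is entry (2,1) of Q², where Q is the adjacency matrix.
Q² = [[2, 1, 1], [1, 2, 1], [1, 1, 2]]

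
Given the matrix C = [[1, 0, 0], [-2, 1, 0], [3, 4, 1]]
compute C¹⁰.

C = I + N where N = [[0, 0, 0], [-2, 0, 0], [3, 4, 0]] is strictly lower-triangular, so N³ = 0.
(I + N)¹⁰ = I + 10·N + 45·N² = [[1, 0, 0], [-20, 1, 0], [-330, 40, 1]].

[[1, 0, 0], [-20, 1, 0], [-330, 40, 1]]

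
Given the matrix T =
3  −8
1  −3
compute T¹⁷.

[[3, −8], [1, −3]]

T² = I (check: tr T = 0 and det T = −1), so T¹⁷ = T since 17 is odd.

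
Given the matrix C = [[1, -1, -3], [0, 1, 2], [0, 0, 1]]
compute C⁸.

[[1, -8, -80], [0, 1, 16], [0, 0, 1]]

C = I + N where N = [[0, -1, -3], [0, 0, 2], [0, 0, 0]] is strictly upper-triangular, so N³ = 0.
(I + N)⁸ = I + 8·N + 28·N² = [[1, -8, -80], [0, 1, 16], [0, 0, 1]].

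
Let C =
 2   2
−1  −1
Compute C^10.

[[2, 2], [−1, −1]]

C² = C (a projection; rank 1, trace 1), so C^10 = C.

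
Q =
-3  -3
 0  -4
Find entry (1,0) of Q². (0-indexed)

0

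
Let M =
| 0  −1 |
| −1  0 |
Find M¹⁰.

M² = I (check: tr M = 0 and det M = −1), so M¹⁰ = I since 10 is even.

[[1, 0], [0, 1]]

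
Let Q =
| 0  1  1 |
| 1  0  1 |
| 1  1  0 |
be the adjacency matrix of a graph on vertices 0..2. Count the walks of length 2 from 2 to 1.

1

The number of length-2 walks from vertex 2 to vertex 1 is entry (2,1) of Q², where Q is the adjacency matrix.
Q² = [[2, 1, 1], [1, 2, 1], [1, 1, 2]]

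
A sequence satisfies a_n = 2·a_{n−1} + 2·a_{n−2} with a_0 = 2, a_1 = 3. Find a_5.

196

With companion matrix B = [[2, 2], [1, 0]], [a_n, a_{n−1}]ᵀ = B·[a_{n−1}, a_{n−2}]ᵀ, so [a_5, a_4]ᵀ = B⁴·[a_1, a_0]ᵀ.
B⁴ = [[44, 32], [16, 12]], giving [a_5, a_4]ᵀ = [[196], [72]].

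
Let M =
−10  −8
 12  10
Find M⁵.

[[−160, −128], [192, 160]]

tr M = 0 and det M = −4, so the characteristic polynomial is λ² − (0)λ + (−4) with roots −2 and 2.
Eigenvectors give P = [[−1, −2], [1, 3]] with P⁻¹ = [[−3, −2], [1, 1]], and M = P·diag(−2, 2)·P⁻¹.
Then M⁵ = P·diag(−32, 32)·P⁻¹ = [[32, −64], [−32, 96]] · [[−3, −2], [1, 1]] = [[−160, −128], [192, 160]].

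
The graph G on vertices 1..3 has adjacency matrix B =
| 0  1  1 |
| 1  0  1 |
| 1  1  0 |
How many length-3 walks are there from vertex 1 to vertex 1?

2

The number of length-3 walks from vertex 1 to vertex 1 is entry (1,1) of B³, where B is the adjacency matrix.
B² = [[2, 1, 1], [1, 2, 1], [1, 1, 2]]
B³ = [[2, 3, 3], [3, 2, 3], [3, 3, 2]]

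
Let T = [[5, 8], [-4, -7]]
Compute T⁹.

tr T = -2 and det T = -3, so the characteristic polynomial is λ² − (-2)λ + (-3) with roots 1 and -3.
Eigenvectors give P = [[-2, -1], [1, 1]] with P⁻¹ = [[-1, -1], [1, 2]], and T = P·diag(1, -3)·P⁻¹.
Then T⁹ = P·diag(1, -19683)·P⁻¹ = [[-2, 19683], [1, -19683]] · [[-1, -1], [1, 2]] = [[19685, 39368], [-19684, -39367]].

[[19685, 39368], [-19684, -39367]]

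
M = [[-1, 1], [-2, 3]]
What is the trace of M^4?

34

M^2 = [[-1, 2], [-4, 7]]
M^3 = [[-3, 5], [-10, 17]]
M^4 = [[-7, 12], [-24, 41]]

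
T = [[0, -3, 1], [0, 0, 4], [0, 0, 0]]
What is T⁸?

[[0, 0, 0], [0, 0, 0], [0, 0, 0]]

T is strictly triangular, hence nilpotent: T³ = 0, so T⁸ = 0.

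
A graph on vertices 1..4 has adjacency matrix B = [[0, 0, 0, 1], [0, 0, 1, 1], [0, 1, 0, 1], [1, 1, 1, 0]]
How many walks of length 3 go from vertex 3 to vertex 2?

The number of length-3 walks from vertex 3 to vertex 2 is entry (3,2) of B³, where B is the adjacency matrix.
B² = [[1, 1, 1, 0], [1, 2, 1, 1], [1, 1, 2, 1], [0, 1, 1, 3]]
B³ = [[0, 1, 1, 3], [1, 2, 3, 4], [1, 3, 2, 4], [3, 4, 4, 2]]

3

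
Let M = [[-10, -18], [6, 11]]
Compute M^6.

tr M = 1 and det M = -2, so the characteristic polynomial is λ² − (1)λ + (-2) with roots 2 and -1.
Eigenvectors give P = [[-3, -2], [2, 1]] with P⁻¹ = [[1, 2], [-2, -3]], and M = P·diag(2, -1)·P⁻¹.
Then M^6 = P·diag(64, 1)·P⁻¹ = [[-192, -2], [128, 1]] · [[1, 2], [-2, -3]] = [[-188, -378], [126, 253]].

[[-188, -378], [126, 253]]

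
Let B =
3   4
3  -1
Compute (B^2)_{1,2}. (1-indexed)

8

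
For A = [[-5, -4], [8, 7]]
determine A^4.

[[-79, -80], [160, 161]]

tr A = 2 and det A = -3, so the characteristic polynomial is λ² − (2)λ + (-3) with roots 3 and -1.
Eigenvectors give P = [[-1, -1], [2, 1]] with P⁻¹ = [[1, 1], [-2, -1]], and A = P·diag(3, -1)·P⁻¹.
Then A^4 = P·diag(81, 1)·P⁻¹ = [[-81, -1], [162, 1]] · [[1, 1], [-2, -1]] = [[-79, -80], [160, 161]].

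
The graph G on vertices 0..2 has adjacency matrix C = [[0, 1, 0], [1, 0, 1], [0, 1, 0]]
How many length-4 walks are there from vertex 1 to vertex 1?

The number of length-4 walks from vertex 1 to vertex 1 is entry (1,1) of C⁴, where C is the adjacency matrix.
C² = [[1, 0, 1], [0, 2, 0], [1, 0, 1]]
C³ = [[0, 2, 0], [2, 0, 2], [0, 2, 0]]
C⁴ = [[2, 0, 2], [0, 4, 0], [2, 0, 2]]

4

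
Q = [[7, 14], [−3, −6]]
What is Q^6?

Q² = Q (a projection; rank 1, trace 1), so Q^6 = Q.

[[7, 14], [−3, −6]]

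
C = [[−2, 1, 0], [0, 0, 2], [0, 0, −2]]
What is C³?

C² = [[4, −2, 2], [0, 0, −4], [0, 0, 4]]
C³ = [[−8, 4, −8], [0, 0, 8], [0, 0, −8]]

[[−8, 4, −8], [0, 0, 8], [0, 0, −8]]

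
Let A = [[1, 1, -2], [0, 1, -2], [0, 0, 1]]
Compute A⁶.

[[1, 6, -42], [0, 1, -12], [0, 0, 1]]

A = I + N where N = [[0, 1, -2], [0, 0, -2], [0, 0, 0]] is strictly upper-triangular, so N³ = 0.
(I + N)⁶ = I + 6·N + 15·N² = [[1, 6, -42], [0, 1, -12], [0, 0, 1]].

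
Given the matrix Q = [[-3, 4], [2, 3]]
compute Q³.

[[-51, 68], [34, 51]]

Q² = [[17, 0], [0, 17]]
Q³ = [[-51, 68], [34, 51]]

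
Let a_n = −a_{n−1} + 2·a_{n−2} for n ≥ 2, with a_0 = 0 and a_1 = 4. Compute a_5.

44

With companion matrix M = [[−1, 2], [1, 0]], [a_n, a_{n−1}]ᵀ = M·[a_{n−1}, a_{n−2}]ᵀ, so [a_5, a_4]ᵀ = M^4·[a_1, a_0]ᵀ.
M^4 = [[11, −10], [−5, 6]], giving [a_5, a_4]ᵀ = [[44], [−20]].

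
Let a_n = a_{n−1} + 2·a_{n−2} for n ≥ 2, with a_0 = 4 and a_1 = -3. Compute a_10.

345

With companion matrix B = [[1, 2], [1, 0]], [a_n, a_{n−1}]ᵀ = B·[a_{n−1}, a_{n−2}]ᵀ, so [a_10, a_9]ᵀ = B⁹·[a_1, a_0]ᵀ.
B⁹ = [[341, 342], [171, 170]], giving [a_10, a_9]ᵀ = [[345], [167]].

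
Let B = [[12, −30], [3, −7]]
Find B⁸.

[[63306, −189150], [18915, −56489]]

tr B = 5 and det B = 6, so the characteristic polynomial is λ² − (5)λ + (6) with roots 2 and 3.
Eigenvectors give P = [[−3, 10], [−1, 3]] with P⁻¹ = [[3, −10], [1, −3]], and B = P·diag(2, 3)·P⁻¹.
Then B⁸ = P·diag(256, 6561)·P⁻¹ = [[−768, 65610], [−256, 19683]] · [[3, −10], [1, −3]] = [[63306, −189150], [18915, −56489]].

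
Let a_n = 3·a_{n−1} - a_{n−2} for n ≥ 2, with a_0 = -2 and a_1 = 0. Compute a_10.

With companion matrix T = [[3, -1], [1, 0]], [a_n, a_{n−1}]ᵀ = T·[a_{n−1}, a_{n−2}]ᵀ, so [a_10, a_9]ᵀ = T⁹·[a_1, a_0]ᵀ.
T⁹ = [[6765, -2584], [2584, -987]], giving [a_10, a_9]ᵀ = [[5168], [1974]].

5168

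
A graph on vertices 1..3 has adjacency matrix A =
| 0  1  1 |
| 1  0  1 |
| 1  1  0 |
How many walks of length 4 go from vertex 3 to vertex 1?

The number of length-4 walks from vertex 3 to vertex 1 is entry (3,1) of A⁴, where A is the adjacency matrix.
A² = [[2, 1, 1], [1, 2, 1], [1, 1, 2]]
A³ = [[2, 3, 3], [3, 2, 3], [3, 3, 2]]
A⁴ = [[6, 5, 5], [5, 6, 5], [5, 5, 6]]

5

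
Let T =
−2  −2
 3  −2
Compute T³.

[[28, −12], [18, 28]]

T² = [[−2, 8], [−12, −2]]
T³ = [[28, −12], [18, 28]]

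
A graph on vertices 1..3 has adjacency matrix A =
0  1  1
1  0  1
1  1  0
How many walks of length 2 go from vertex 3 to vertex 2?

The number of length-2 walks from vertex 3 to vertex 2 is entry (3,2) of A², where A is the adjacency matrix.
A² = [[2, 1, 1], [1, 2, 1], [1, 1, 2]]

1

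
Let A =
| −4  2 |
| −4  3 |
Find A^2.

[[8, −2], [4, 1]]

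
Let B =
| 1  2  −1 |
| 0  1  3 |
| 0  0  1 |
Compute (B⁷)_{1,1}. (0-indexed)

1

B = I + N where N = [[0, 2, −1], [0, 0, 3], [0, 0, 0]] is strictly upper-triangular, so N³ = 0.
(I + N)⁷ = I + 7·N + 21·N² = [[1, 14, 119], [0, 1, 21], [0, 0, 1]].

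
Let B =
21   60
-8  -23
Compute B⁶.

[[-3639, -10920], [1456, 4369]]

tr B = -2 and det B = -3, so the characteristic polynomial is λ² − (-2)λ + (-3) with roots -3 and 1.
Eigenvectors give P = [[-5, -3], [2, 1]] with P⁻¹ = [[1, 3], [-2, -5]], and B = P·diag(-3, 1)·P⁻¹.
Then B⁶ = P·diag(729, 1)·P⁻¹ = [[-3645, -3], [1458, 1]] · [[1, 3], [-2, -5]] = [[-3639, -10920], [1456, 4369]].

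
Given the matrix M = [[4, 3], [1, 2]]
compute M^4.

[[469, 468], [156, 157]]

M^2 = [[19, 18], [6, 7]]
M^3 = [[94, 93], [31, 32]]
M^4 = [[469, 468], [156, 157]]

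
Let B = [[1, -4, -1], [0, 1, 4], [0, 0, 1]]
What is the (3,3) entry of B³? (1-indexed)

1

B = I + N where N = [[0, -4, -1], [0, 0, 4], [0, 0, 0]] is strictly upper-triangular, so N³ = 0.
(I + N)³ = I + 3·N + 3·N² = [[1, -12, -51], [0, 1, 12], [0, 0, 1]].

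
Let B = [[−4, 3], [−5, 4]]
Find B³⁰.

B² = I (check: tr B = 0 and det B = −1), so B³⁰ = I since 30 is even.

[[1, 0], [0, 1]]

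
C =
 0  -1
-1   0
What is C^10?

[[1, 0], [0, 1]]

C² = I (check: tr C = 0 and det C = -1), so C^10 = I since 10 is even.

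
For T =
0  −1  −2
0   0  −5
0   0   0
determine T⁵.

[[0, 0, 0], [0, 0, 0], [0, 0, 0]]

T is strictly triangular, hence nilpotent: T³ = 0, so T⁵ = 0.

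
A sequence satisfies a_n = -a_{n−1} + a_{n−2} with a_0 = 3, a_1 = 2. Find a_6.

With companion matrix A = [[-1, 1], [1, 0]], [a_n, a_{n−1}]ᵀ = A·[a_{n−1}, a_{n−2}]ᵀ, so [a_6, a_5]ᵀ = A^5·[a_1, a_0]ᵀ.
A^5 = [[-8, 5], [5, -3]], giving [a_6, a_5]ᵀ = [[-1], [1]].

-1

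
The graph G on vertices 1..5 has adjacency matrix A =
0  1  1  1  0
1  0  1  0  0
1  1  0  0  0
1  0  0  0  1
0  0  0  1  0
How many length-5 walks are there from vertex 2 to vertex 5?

The number of length-5 walks from vertex 2 to vertex 5 is entry (2,5) of A⁵, where A is the adjacency matrix.
A² = [[3, 1, 1, 0, 1], [1, 2, 1, 1, 0], [1, 1, 2, 1, 0], [0, 1, 1, 2, 0], [1, 0, 0, 0, 1]]
A³ = [[2, 4, 4, 4, 0], [4, 2, 3, 1, 1], [4, 3, 2, 1, 1], [4, 1, 1, 0, 2], [0, 1, 1, 2, 0]]
A⁴ = [[12, 6, 6, 2, 4], [6, 7, 6, 5, 1], [6, 6, 7, 5, 1], [2, 5, 5, 6, 0], [4, 1, 1, 0, 2]]
A⁵ = [[14, 18, 18, 16, 2], [18, 12, 13, 7, 5], [18, 13, 12, 7, 5], [16, 7, 7, 2, 6], [2, 5, 5, 6, 0]]

5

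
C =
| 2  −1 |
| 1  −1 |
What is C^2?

[[3, −1], [1, 0]]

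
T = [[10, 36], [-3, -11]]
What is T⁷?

[[388, 1548], [-129, -515]]

tr T = -1 and det T = -2, so the characteristic polynomial is λ² − (-1)λ + (-2) with roots -2 and 1.
Eigenvectors give P = [[-3, 4], [1, -1]] with P⁻¹ = [[1, 4], [1, 3]], and T = P·diag(-2, 1)·P⁻¹.
Then T⁷ = P·diag(-128, 1)·P⁻¹ = [[384, 4], [-128, -1]] · [[1, 4], [1, 3]] = [[388, 1548], [-129, -515]].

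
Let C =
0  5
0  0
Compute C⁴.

C is strictly triangular, hence nilpotent: C² = 0, so C⁴ = 0.

[[0, 0], [0, 0]]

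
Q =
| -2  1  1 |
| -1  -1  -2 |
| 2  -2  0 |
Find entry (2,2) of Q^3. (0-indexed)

-10

Q^2 = [[5, -5, -4], [-1, 4, 1], [-2, 4, 6]]
Q^3 = [[-13, 18, 15], [0, -7, -9], [12, -18, -10]]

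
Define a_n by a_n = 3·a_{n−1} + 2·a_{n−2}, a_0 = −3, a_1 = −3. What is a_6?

−2319

With companion matrix C = [[3, 2], [1, 0]], [a_n, a_{n−1}]ᵀ = C·[a_{n−1}, a_{n−2}]ᵀ, so [a_6, a_5]ᵀ = C⁵·[a_1, a_0]ᵀ.
C⁵ = [[495, 278], [139, 78]], giving [a_6, a_5]ᵀ = [[−2319], [−651]].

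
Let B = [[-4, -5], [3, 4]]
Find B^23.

B² = I (check: tr B = 0 and det B = -1), so B^23 = B since 23 is odd.

[[-4, -5], [3, 4]]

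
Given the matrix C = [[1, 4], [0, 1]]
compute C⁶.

[[1, 24], [0, 1]]

C = I + N where N = [[0, 4], [0, 0]] is strictly upper-triangular, so N² = 0.
(I + N)⁶ = I + 6·N = [[1, 24], [0, 1]].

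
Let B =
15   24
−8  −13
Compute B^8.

[[26241, 39360], [−13120, −19679]]

tr B = 2 and det B = −3, so the characteristic polynomial is λ² − (2)λ + (−3) with roots 3 and −1.
Eigenvectors give P = [[−2, −3], [1, 2]] with P⁻¹ = [[−2, −3], [1, 2]], and B = P·diag(3, −1)·P⁻¹.
Then B^8 = P·diag(6561, 1)·P⁻¹ = [[−13122, −3], [6561, 2]] · [[−2, −3], [1, 2]] = [[26241, 39360], [−13120, −19679]].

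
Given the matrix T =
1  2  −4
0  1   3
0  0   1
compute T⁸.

[[1, 16, 136], [0, 1, 24], [0, 0, 1]]

T = I + N where N = [[0, 2, −4], [0, 0, 3], [0, 0, 0]] is strictly upper-triangular, so N³ = 0.
(I + N)⁸ = I + 8·N + 28·N² = [[1, 16, 136], [0, 1, 24], [0, 0, 1]].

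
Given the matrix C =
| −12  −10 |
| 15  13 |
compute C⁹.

[[−40902, −40390], [60585, 60073]]

tr C = 1 and det C = −6, so the characteristic polynomial is λ² − (1)λ + (−6) with roots 3 and −2.
Eigenvectors give P = [[2, 1], [−3, −1]] with P⁻¹ = [[−1, −1], [3, 2]], and C = P·diag(3, −2)·P⁻¹.
Then C⁹ = P·diag(19683, −512)·P⁻¹ = [[39366, −512], [−59049, 512]] · [[−1, −1], [3, 2]] = [[−40902, −40390], [60585, 60073]].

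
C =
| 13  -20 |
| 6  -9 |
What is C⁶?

tr C = 4 and det C = 3, so the characteristic polynomial is λ² − (4)λ + (3) with roots 3 and 1.
Eigenvectors give P = [[2, -5], [1, -3]] with P⁻¹ = [[3, -5], [1, -2]], and C = P·diag(3, 1)·P⁻¹.
Then C⁶ = P·diag(729, 1)·P⁻¹ = [[1458, -5], [729, -3]] · [[3, -5], [1, -2]] = [[4369, -7280], [2184, -3639]].

[[4369, -7280], [2184, -3639]]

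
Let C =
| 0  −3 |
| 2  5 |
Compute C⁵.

[[−390, −633], [422, 665]]

tr C = 5 and det C = 6, so the characteristic polynomial is λ² − (5)λ + (6) with roots 2 and 3.
Eigenvectors give P = [[3, −1], [−2, 1]] with P⁻¹ = [[1, 1], [2, 3]], and C = P·diag(2, 3)·P⁻¹.
Then C⁵ = P·diag(32, 243)·P⁻¹ = [[96, −243], [−64, 243]] · [[1, 1], [2, 3]] = [[−390, −633], [422, 665]].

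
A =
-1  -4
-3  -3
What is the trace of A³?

-172

A² = [[13, 16], [12, 21]]
A³ = [[-61, -100], [-75, -111]]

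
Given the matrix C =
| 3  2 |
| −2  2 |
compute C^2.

[[5, 10], [−10, 0]]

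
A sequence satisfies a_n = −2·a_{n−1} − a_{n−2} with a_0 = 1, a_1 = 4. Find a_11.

With companion matrix C = [[−2, −1], [1, 0]], [a_n, a_{n−1}]ᵀ = C·[a_{n−1}, a_{n−2}]ᵀ, so [a_11, a_10]ᵀ = C¹⁰·[a_1, a_0]ᵀ.
C¹⁰ = [[11, 10], [−10, −9]], giving [a_11, a_10]ᵀ = [[54], [−49]].

54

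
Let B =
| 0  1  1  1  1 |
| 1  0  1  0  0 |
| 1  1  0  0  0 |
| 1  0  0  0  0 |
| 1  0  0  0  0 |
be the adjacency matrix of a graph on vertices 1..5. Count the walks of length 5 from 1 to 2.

The number of length-5 walks from vertex 1 to vertex 2 is entry (1,2) of B^5, where B is the adjacency matrix.
B^2 = [[4, 1, 1, 0, 0], [1, 2, 1, 1, 1], [1, 1, 2, 1, 1], [0, 1, 1, 1, 1], [0, 1, 1, 1, 1]]
B^3 = [[2, 5, 5, 4, 4], [5, 2, 3, 1, 1], [5, 3, 2, 1, 1], [4, 1, 1, 0, 0], [4, 1, 1, 0, 0]]
B^4 = [[18, 7, 7, 2, 2], [7, 8, 7, 5, 5], [7, 7, 8, 5, 5], [2, 5, 5, 4, 4], [2, 5, 5, 4, 4]]
B^5 = [[18, 25, 25, 18, 18], [25, 14, 15, 7, 7], [25, 15, 14, 7, 7], [18, 7, 7, 2, 2], [18, 7, 7, 2, 2]]

25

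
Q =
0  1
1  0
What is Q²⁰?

[[1, 0], [0, 1]]

Q² = I (check: tr Q = 0 and det Q = -1), so Q²⁰ = I since 20 is even.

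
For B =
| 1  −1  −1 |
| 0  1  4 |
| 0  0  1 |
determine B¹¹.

[[1, −11, −231], [0, 1, 44], [0, 0, 1]]

B = I + N where N = [[0, −1, −1], [0, 0, 4], [0, 0, 0]] is strictly upper-triangular, so N³ = 0.
(I + N)¹¹ = I + 11·N + 55·N² = [[1, −11, −231], [0, 1, 44], [0, 0, 1]].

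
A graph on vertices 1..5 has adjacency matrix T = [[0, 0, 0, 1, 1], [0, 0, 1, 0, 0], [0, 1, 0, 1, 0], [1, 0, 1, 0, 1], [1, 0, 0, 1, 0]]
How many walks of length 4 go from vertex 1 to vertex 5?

The number of length-4 walks from vertex 1 to vertex 5 is entry (1,5) of T⁴, where T is the adjacency matrix.
T² = [[2, 0, 1, 1, 1], [0, 1, 0, 1, 0], [1, 0, 2, 0, 1], [1, 1, 0, 3, 1], [1, 0, 1, 1, 2]]
T³ = [[2, 1, 1, 4, 3], [1, 0, 2, 0, 1], [1, 2, 0, 4, 1], [4, 0, 4, 2, 4], [3, 1, 1, 4, 2]]
T⁴ = [[7, 1, 5, 6, 6], [1, 2, 0, 4, 1], [5, 0, 6, 2, 5], [6, 4, 2, 12, 6], [6, 1, 5, 6, 7]]

6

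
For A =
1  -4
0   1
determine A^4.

[[1, -16], [0, 1]]

A = I + N where N = [[0, -4], [0, 0]] is strictly upper-triangular, so N^2 = 0.
(I + N)^4 = I + 4·N = [[1, -16], [0, 1]].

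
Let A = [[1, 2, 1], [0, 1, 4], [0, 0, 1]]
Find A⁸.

A = I + N where N = [[0, 2, 1], [0, 0, 4], [0, 0, 0]] is strictly upper-triangular, so N³ = 0.
(I + N)⁸ = I + 8·N + 28·N² = [[1, 16, 232], [0, 1, 32], [0, 0, 1]].

[[1, 16, 232], [0, 1, 32], [0, 0, 1]]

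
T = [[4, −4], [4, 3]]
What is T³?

T² = [[0, −28], [28, −7]]
T³ = [[−112, −84], [84, −133]]

[[−112, −84], [84, −133]]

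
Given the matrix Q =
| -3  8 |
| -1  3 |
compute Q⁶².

[[1, 0], [0, 1]]

Q² = I (check: tr Q = 0 and det Q = -1), so Q⁶² = I since 62 is even.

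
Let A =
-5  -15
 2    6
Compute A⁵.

A² = A (a projection; rank 1, trace 1), so A⁵ = A.

[[-5, -15], [2, 6]]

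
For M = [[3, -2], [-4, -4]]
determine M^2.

[[17, 2], [4, 24]]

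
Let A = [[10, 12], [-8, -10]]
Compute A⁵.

[[160, 192], [-128, -160]]

tr A = 0 and det A = -4, so the characteristic polynomial is λ² − (0)λ + (-4) with roots -2 and 2.
Eigenvectors give P = [[-1, 3], [1, -2]] with P⁻¹ = [[2, 3], [1, 1]], and A = P·diag(-2, 2)·P⁻¹.
Then A⁵ = P·diag(-32, 32)·P⁻¹ = [[32, 96], [-32, -64]] · [[2, 3], [1, 1]] = [[160, 192], [-128, -160]].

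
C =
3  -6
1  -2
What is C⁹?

[[3, -6], [1, -2]]

C² = C (a projection; rank 1, trace 1), so C⁹ = C.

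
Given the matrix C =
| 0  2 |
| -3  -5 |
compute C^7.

[[3990, 4118], [-6177, -6305]]

tr C = -5 and det C = 6, so the characteristic polynomial is λ² − (-5)λ + (6) with roots -2 and -3.
Eigenvectors give P = [[-1, -2], [1, 3]] with P⁻¹ = [[-3, -2], [1, 1]], and C = P·diag(-2, -3)·P⁻¹.
Then C^7 = P·diag(-128, -2187)·P⁻¹ = [[128, 4374], [-128, -6561]] · [[-3, -2], [1, 1]] = [[3990, 4118], [-6177, -6305]].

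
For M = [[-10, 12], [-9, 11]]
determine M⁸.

[[-764, 1020], [-765, 1021]]

tr M = 1 and det M = -2, so the characteristic polynomial is λ² − (1)λ + (-2) with roots -1 and 2.
Eigenvectors give P = [[4, 1], [3, 1]] with P⁻¹ = [[1, -1], [-3, 4]], and M = P·diag(-1, 2)·P⁻¹.
Then M⁸ = P·diag(1, 256)·P⁻¹ = [[4, 256], [3, 256]] · [[1, -1], [-3, 4]] = [[-764, 1020], [-765, 1021]].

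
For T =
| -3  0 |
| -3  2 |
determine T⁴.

T² = [[9, 0], [3, 4]]
T³ = [[-27, 0], [-21, 8]]
T⁴ = [[81, 0], [39, 16]]

[[81, 0], [39, 16]]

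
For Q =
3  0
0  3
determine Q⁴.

[[81, 0], [0, 81]]

Q² = [[9, 0], [0, 9]]
Q³ = [[27, 0], [0, 27]]
Q⁴ = [[81, 0], [0, 81]]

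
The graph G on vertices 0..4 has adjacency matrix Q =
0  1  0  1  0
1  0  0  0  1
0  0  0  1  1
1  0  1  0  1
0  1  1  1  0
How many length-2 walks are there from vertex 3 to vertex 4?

1

The number of length-2 walks from vertex 3 to vertex 4 is entry (3,4) of Q², where Q is the adjacency matrix.
Q² = [[2, 0, 1, 0, 2], [0, 2, 1, 2, 0], [1, 1, 2, 1, 1], [0, 2, 1, 3, 1], [2, 0, 1, 1, 3]]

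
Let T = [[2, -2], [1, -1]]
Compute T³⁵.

T² = T (a projection; rank 1, trace 1), so T³⁵ = T.

[[2, -2], [1, -1]]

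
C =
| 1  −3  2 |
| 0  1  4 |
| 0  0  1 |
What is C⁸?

C = I + N where N = [[0, −3, 2], [0, 0, 4], [0, 0, 0]] is strictly upper-triangular, so N³ = 0.
(I + N)⁸ = I + 8·N + 28·N² = [[1, −24, −320], [0, 1, 32], [0, 0, 1]].

[[1, −24, −320], [0, 1, 32], [0, 0, 1]]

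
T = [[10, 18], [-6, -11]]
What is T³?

tr T = -1 and det T = -2, so the characteristic polynomial is λ² − (-1)λ + (-2) with roots 1 and -2.
Eigenvectors give P = [[2, -3], [-1, 2]] with P⁻¹ = [[2, 3], [1, 2]], and T = P·diag(1, -2)·P⁻¹.
Then T³ = P·diag(1, -8)·P⁻¹ = [[2, 24], [-1, -16]] · [[2, 3], [1, 2]] = [[28, 54], [-18, -35]].

[[28, 54], [-18, -35]]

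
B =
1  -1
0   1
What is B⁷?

[[1, -7], [0, 1]]

B = I + N where N = [[0, -1], [0, 0]] is strictly upper-triangular, so N² = 0.
(I + N)⁷ = I + 7·N = [[1, -7], [0, 1]].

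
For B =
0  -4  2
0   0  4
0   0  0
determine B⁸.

B is strictly triangular, hence nilpotent: B³ = 0, so B⁸ = 0.

[[0, 0, 0], [0, 0, 0], [0, 0, 0]]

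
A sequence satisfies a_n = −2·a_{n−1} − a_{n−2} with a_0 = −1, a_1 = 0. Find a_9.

With companion matrix M = [[−2, −1], [1, 0]], [a_n, a_{n−1}]ᵀ = M·[a_{n−1}, a_{n−2}]ᵀ, so [a_9, a_8]ᵀ = M⁸·[a_1, a_0]ᵀ.
M⁸ = [[9, 8], [−8, −7]], giving [a_9, a_8]ᵀ = [[−8], [7]].

−8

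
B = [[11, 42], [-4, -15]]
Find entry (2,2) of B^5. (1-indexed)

tr B = -4 and det B = 3, so the characteristic polynomial is λ² − (-4)λ + (3) with roots -3 and -1.
Eigenvectors give P = [[3, -7], [-1, 2]] with P⁻¹ = [[-2, -7], [-1, -3]], and B = P·diag(-3, -1)·P⁻¹.
Then B^5 = P·diag(-243, -1)·P⁻¹ = [[-729, 7], [243, -2]] · [[-2, -7], [-1, -3]] = [[1451, 5082], [-484, -1695]].

-1695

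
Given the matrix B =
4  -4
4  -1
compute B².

[[0, -12], [12, -15]]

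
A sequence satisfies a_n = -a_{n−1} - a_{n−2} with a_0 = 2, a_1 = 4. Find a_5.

With companion matrix M = [[-1, -1], [1, 0]], [a_n, a_{n−1}]ᵀ = M·[a_{n−1}, a_{n−2}]ᵀ, so [a_5, a_4]ᵀ = M⁴·[a_1, a_0]ᵀ.
M⁴ = [[-1, -1], [1, 0]], giving [a_5, a_4]ᵀ = [[-6], [4]].

-6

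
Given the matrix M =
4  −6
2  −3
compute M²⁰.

[[4, −6], [2, −3]]

M² = M (a projection; rank 1, trace 1), so M²⁰ = M.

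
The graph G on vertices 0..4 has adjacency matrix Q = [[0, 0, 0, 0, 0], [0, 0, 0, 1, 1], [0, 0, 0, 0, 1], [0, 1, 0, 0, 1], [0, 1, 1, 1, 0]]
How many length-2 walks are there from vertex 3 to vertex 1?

The number of length-2 walks from vertex 3 to vertex 1 is entry (3,1) of Q^2, where Q is the adjacency matrix.
Q^2 = [[0, 0, 0, 0, 0], [0, 2, 1, 1, 1], [0, 1, 1, 1, 0], [0, 1, 1, 2, 1], [0, 1, 0, 1, 3]]

1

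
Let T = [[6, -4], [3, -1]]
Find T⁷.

[[8364, -8236], [6177, -6049]]

tr T = 5 and det T = 6, so the characteristic polynomial is λ² − (5)λ + (6) with roots 3 and 2.
Eigenvectors give P = [[-4, 1], [-3, 1]] with P⁻¹ = [[-1, 1], [-3, 4]], and T = P·diag(3, 2)·P⁻¹.
Then T⁷ = P·diag(2187, 128)·P⁻¹ = [[-8748, 128], [-6561, 128]] · [[-1, 1], [-3, 4]] = [[8364, -8236], [6177, -6049]].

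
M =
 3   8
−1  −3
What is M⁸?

M² = I (check: tr M = 0 and det M = −1), so M⁸ = I since 8 is even.

[[1, 0], [0, 1]]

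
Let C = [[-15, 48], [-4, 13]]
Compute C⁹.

[[-78735, 236208], [-19684, 59053]]

tr C = -2 and det C = -3, so the characteristic polynomial is λ² − (-2)λ + (-3) with roots -3 and 1.
Eigenvectors give P = [[-4, -3], [-1, -1]] with P⁻¹ = [[-1, 3], [1, -4]], and C = P·diag(-3, 1)·P⁻¹.
Then C⁹ = P·diag(-19683, 1)·P⁻¹ = [[78732, -3], [19683, -1]] · [[-1, 3], [1, -4]] = [[-78735, 236208], [-19684, 59053]].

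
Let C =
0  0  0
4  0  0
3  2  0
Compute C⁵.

[[0, 0, 0], [0, 0, 0], [0, 0, 0]]

C is strictly triangular, hence nilpotent: C³ = 0, so C⁵ = 0.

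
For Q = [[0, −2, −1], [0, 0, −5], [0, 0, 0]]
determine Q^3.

Q is strictly triangular, hence nilpotent: Q^3 = 0, so Q^3 = 0.

[[0, 0, 0], [0, 0, 0], [0, 0, 0]]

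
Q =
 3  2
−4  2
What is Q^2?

[[1, 10], [−20, −4]]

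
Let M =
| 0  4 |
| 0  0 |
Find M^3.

M is strictly triangular, hence nilpotent: M^2 = 0, so M^3 = 0.

[[0, 0], [0, 0]]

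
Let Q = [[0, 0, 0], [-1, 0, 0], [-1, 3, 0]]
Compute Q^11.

[[0, 0, 0], [0, 0, 0], [0, 0, 0]]

Q is strictly triangular, hence nilpotent: Q^3 = 0, so Q^11 = 0.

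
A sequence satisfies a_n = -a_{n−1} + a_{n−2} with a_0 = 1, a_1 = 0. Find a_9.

-21

With companion matrix M = [[-1, 1], [1, 0]], [a_n, a_{n−1}]ᵀ = M·[a_{n−1}, a_{n−2}]ᵀ, so [a_9, a_8]ᵀ = M⁸·[a_1, a_0]ᵀ.
M⁸ = [[34, -21], [-21, 13]], giving [a_9, a_8]ᵀ = [[-21], [13]].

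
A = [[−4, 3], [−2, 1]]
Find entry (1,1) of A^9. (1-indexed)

tr A = −3 and det A = 2, so the characteristic polynomial is λ² − (−3)λ + (2) with roots −1 and −2.
Eigenvectors give P = [[1, 3], [1, 2]] with P⁻¹ = [[−2, 3], [1, −1]], and A = P·diag(−1, −2)·P⁻¹.
Then A^9 = P·diag(−1, −512)·P⁻¹ = [[−1, −1536], [−1, −1024]] · [[−2, 3], [1, −1]] = [[−1534, 1533], [−1022, 1021]].

−1534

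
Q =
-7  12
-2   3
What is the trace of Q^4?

tr Q = -4 and det Q = 3, so the characteristic polynomial is λ² − (-4)λ + (3) with roots -1 and -3.
Eigenvectors give P = [[2, 3], [1, 1]] with P⁻¹ = [[-1, 3], [1, -2]], and Q = P·diag(-1, -3)·P⁻¹.
Then Q^4 = P·diag(1, 81)·P⁻¹ = [[2, 243], [1, 81]] · [[-1, 3], [1, -2]] = [[241, -480], [80, -159]].

82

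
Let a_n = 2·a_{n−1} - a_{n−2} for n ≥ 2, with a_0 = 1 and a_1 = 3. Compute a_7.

15

With companion matrix C = [[2, -1], [1, 0]], [a_n, a_{n−1}]ᵀ = C·[a_{n−1}, a_{n−2}]ᵀ, so [a_7, a_6]ᵀ = C^6·[a_1, a_0]ᵀ.
C^6 = [[7, -6], [6, -5]], giving [a_7, a_6]ᵀ = [[15], [13]].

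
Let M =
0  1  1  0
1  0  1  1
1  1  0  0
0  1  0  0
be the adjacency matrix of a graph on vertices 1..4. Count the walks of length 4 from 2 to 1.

6

The number of length-4 walks from vertex 2 to vertex 1 is entry (2,1) of M⁴, where M is the adjacency matrix.
M² = [[2, 1, 1, 1], [1, 3, 1, 0], [1, 1, 2, 1], [1, 0, 1, 1]]
M³ = [[2, 4, 3, 1], [4, 2, 4, 3], [3, 4, 2, 1], [1, 3, 1, 0]]
M⁴ = [[7, 6, 6, 4], [6, 11, 6, 2], [6, 6, 7, 4], [4, 2, 4, 3]]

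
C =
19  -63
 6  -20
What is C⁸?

[[-1529, 5355], [-510, 1786]]

tr C = -1 and det C = -2, so the characteristic polynomial is λ² − (-1)λ + (-2) with roots -2 and 1.
Eigenvectors give P = [[3, 7], [1, 2]] with P⁻¹ = [[-2, 7], [1, -3]], and C = P·diag(-2, 1)·P⁻¹.
Then C⁸ = P·diag(256, 1)·P⁻¹ = [[768, 7], [256, 2]] · [[-2, 7], [1, -3]] = [[-1529, 5355], [-510, 1786]].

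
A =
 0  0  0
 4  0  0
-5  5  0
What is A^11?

[[0, 0, 0], [0, 0, 0], [0, 0, 0]]

A is strictly triangular, hence nilpotent: A^3 = 0, so A^11 = 0.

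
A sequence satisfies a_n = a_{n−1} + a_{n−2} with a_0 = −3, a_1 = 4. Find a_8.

With companion matrix A = [[1, 1], [1, 0]], [a_n, a_{n−1}]ᵀ = A·[a_{n−1}, a_{n−2}]ᵀ, so [a_8, a_7]ᵀ = A⁷·[a_1, a_0]ᵀ.
A⁷ = [[21, 13], [13, 8]], giving [a_8, a_7]ᵀ = [[45], [28]].

45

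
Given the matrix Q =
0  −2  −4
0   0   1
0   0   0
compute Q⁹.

[[0, 0, 0], [0, 0, 0], [0, 0, 0]]

Q is strictly triangular, hence nilpotent: Q³ = 0, so Q⁹ = 0.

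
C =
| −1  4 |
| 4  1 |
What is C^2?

[[17, 0], [0, 17]]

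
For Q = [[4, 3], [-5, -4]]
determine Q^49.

[[4, 3], [-5, -4]]

Q² = I (check: tr Q = 0 and det Q = -1), so Q^49 = Q since 49 is odd.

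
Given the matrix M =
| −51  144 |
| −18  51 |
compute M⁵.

tr M = 0 and det M = −9, so the characteristic polynomial is λ² − (0)λ + (−9) with roots 3 and −3.
Eigenvectors give P = [[−8, 3], [−3, 1]] with P⁻¹ = [[1, −3], [3, −8]], and M = P·diag(3, −3)·P⁻¹.
Then M⁵ = P·diag(243, −243)·P⁻¹ = [[−1944, −729], [−729, −243]] · [[1, −3], [3, −8]] = [[−4131, 11664], [−1458, 4131]].

[[−4131, 11664], [−1458, 4131]]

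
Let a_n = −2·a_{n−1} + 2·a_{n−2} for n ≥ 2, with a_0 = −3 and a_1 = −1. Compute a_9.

2928

With companion matrix M = [[−2, 2], [1, 0]], [a_n, a_{n−1}]ᵀ = M·[a_{n−1}, a_{n−2}]ᵀ, so [a_9, a_8]ᵀ = M⁸·[a_1, a_0]ᵀ.
M⁸ = [[2448, −1792], [−896, 656]], giving [a_9, a_8]ᵀ = [[2928], [−1072]].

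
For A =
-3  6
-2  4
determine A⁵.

A² = A (a projection; rank 1, trace 1), so A⁵ = A.

[[-3, 6], [-2, 4]]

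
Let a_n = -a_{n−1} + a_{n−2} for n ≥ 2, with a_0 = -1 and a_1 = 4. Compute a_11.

411

With companion matrix B = [[-1, 1], [1, 0]], [a_n, a_{n−1}]ᵀ = B·[a_{n−1}, a_{n−2}]ᵀ, so [a_11, a_10]ᵀ = B^10·[a_1, a_0]ᵀ.
B^10 = [[89, -55], [-55, 34]], giving [a_11, a_10]ᵀ = [[411], [-254]].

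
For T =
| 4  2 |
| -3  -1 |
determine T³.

tr T = 3 and det T = 2, so the characteristic polynomial is λ² − (3)λ + (2) with roots 1 and 2.
Eigenvectors give P = [[2, 1], [-3, -1]] with P⁻¹ = [[-1, -1], [3, 2]], and T = P·diag(1, 2)·P⁻¹.
Then T³ = P·diag(1, 8)·P⁻¹ = [[2, 8], [-3, -8]] · [[-1, -1], [3, 2]] = [[22, 14], [-21, -13]].

[[22, 14], [-21, -13]]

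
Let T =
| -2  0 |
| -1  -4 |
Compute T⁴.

[[16, 0], [120, 256]]

T² = [[4, 0], [6, 16]]
T³ = [[-8, 0], [-28, -64]]
T⁴ = [[16, 0], [120, 256]]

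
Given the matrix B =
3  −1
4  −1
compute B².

[[5, −2], [8, −3]]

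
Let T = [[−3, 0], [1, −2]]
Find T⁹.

[[−19683, 0], [19171, −512]]

tr T = −5 and det T = 6, so the characteristic polynomial is λ² − (−5)λ + (6) with roots −2 and −3.
Eigenvectors give P = [[0, 1], [1, −1]] with P⁻¹ = [[1, 1], [1, 0]], and T = P·diag(−2, −3)·P⁻¹.
Then T⁹ = P·diag(−512, −19683)·P⁻¹ = [[0, −19683], [−512, 19683]] · [[1, 1], [1, 0]] = [[−19683, 0], [19171, −512]].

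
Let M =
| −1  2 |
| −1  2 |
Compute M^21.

M² = M (a projection; rank 1, trace 1), so M^21 = M.

[[−1, 2], [−1, 2]]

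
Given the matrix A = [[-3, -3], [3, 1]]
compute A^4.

[[-36, -48], [48, 28]]

A^2 = [[0, 6], [-6, -8]]
A^3 = [[18, 6], [-6, 10]]
A^4 = [[-36, -48], [48, 28]]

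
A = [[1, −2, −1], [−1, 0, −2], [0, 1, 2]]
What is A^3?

[[6, −5, 5], [−1, −1, −5], [−3, 4, 1]]

A^2 = [[3, −3, 1], [−1, 0, −3], [−1, 2, 2]]
A^3 = [[6, −5, 5], [−1, −1, −5], [−3, 4, 1]]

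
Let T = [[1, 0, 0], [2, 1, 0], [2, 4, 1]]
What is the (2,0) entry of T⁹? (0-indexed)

T = I + N where N = [[0, 0, 0], [2, 0, 0], [2, 4, 0]] is strictly lower-triangular, so N³ = 0.
(I + N)⁹ = I + 9·N + 36·N² = [[1, 0, 0], [18, 1, 0], [306, 36, 1]].

306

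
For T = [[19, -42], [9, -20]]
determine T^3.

tr T = -1 and det T = -2, so the characteristic polynomial is λ² − (-1)λ + (-2) with roots 1 and -2.
Eigenvectors give P = [[7, 2], [3, 1]] with P⁻¹ = [[1, -2], [-3, 7]], and T = P·diag(1, -2)·P⁻¹.
Then T^3 = P·diag(1, -8)·P⁻¹ = [[7, -16], [3, -8]] · [[1, -2], [-3, 7]] = [[55, -126], [27, -62]].

[[55, -126], [27, -62]]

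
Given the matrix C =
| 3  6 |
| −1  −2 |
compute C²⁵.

C² = C (a projection; rank 1, trace 1), so C²⁵ = C.

[[3, 6], [−1, −2]]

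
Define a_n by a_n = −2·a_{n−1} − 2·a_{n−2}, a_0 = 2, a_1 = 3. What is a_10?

With companion matrix B = [[−2, −2], [1, 0]], [a_n, a_{n−1}]ᵀ = B·[a_{n−1}, a_{n−2}]ᵀ, so [a_10, a_9]ᵀ = B⁹·[a_1, a_0]ᵀ.
B⁹ = [[−32, −32], [16, 0]], giving [a_10, a_9]ᵀ = [[−160], [48]].

−160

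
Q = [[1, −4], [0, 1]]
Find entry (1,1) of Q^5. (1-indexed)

1

Q = I + N where N = [[0, −4], [0, 0]] is strictly upper-triangular, so N^2 = 0.
(I + N)^5 = I + 5·N = [[1, −20], [0, 1]].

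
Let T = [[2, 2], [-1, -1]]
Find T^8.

T² = T (a projection; rank 1, trace 1), so T^8 = T.

[[2, 2], [-1, -1]]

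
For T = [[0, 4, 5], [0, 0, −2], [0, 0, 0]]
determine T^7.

[[0, 0, 0], [0, 0, 0], [0, 0, 0]]

T is strictly triangular, hence nilpotent: T^3 = 0, so T^7 = 0.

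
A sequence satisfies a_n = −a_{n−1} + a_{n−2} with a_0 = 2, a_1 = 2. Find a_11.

With companion matrix T = [[−1, 1], [1, 0]], [a_n, a_{n−1}]ᵀ = T·[a_{n−1}, a_{n−2}]ᵀ, so [a_11, a_10]ᵀ = T¹⁰·[a_1, a_0]ᵀ.
T¹⁰ = [[89, −55], [−55, 34]], giving [a_11, a_10]ᵀ = [[68], [−42]].

68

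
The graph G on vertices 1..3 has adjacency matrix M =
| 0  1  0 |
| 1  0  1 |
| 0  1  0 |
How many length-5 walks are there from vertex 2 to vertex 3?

4

The number of length-5 walks from vertex 2 to vertex 3 is entry (2,3) of M⁵, where M is the adjacency matrix.
M² = [[1, 0, 1], [0, 2, 0], [1, 0, 1]]
M³ = [[0, 2, 0], [2, 0, 2], [0, 2, 0]]
M⁴ = [[2, 0, 2], [0, 4, 0], [2, 0, 2]]
M⁵ = [[0, 4, 0], [4, 0, 4], [0, 4, 0]]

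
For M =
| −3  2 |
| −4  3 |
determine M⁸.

M² = I (check: tr M = 0 and det M = −1), so M⁸ = I since 8 is even.

[[1, 0], [0, 1]]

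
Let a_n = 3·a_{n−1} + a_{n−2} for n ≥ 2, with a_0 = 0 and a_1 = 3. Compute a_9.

With companion matrix Q = [[3, 1], [1, 0]], [a_n, a_{n−1}]ᵀ = Q·[a_{n−1}, a_{n−2}]ᵀ, so [a_9, a_8]ᵀ = Q^8·[a_1, a_0]ᵀ.
Q^8 = [[12970, 3927], [3927, 1189]], giving [a_9, a_8]ᵀ = [[38910], [11781]].

38910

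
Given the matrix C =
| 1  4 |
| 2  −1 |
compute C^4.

C^2 = [[9, 0], [0, 9]]
C^3 = [[9, 36], [18, −9]]
C^4 = [[81, 0], [0, 81]]

[[81, 0], [0, 81]]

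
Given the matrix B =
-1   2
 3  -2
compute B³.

B² = [[7, -6], [-9, 10]]
B³ = [[-25, 26], [39, -38]]

[[-25, 26], [39, -38]]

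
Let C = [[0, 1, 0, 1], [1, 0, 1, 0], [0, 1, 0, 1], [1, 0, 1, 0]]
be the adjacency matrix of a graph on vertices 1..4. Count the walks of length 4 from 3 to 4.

The number of length-4 walks from vertex 3 to vertex 4 is entry (3,4) of C^4, where C is the adjacency matrix.
C^2 = [[2, 0, 2, 0], [0, 2, 0, 2], [2, 0, 2, 0], [0, 2, 0, 2]]
C^3 = [[0, 4, 0, 4], [4, 0, 4, 0], [0, 4, 0, 4], [4, 0, 4, 0]]
C^4 = [[8, 0, 8, 0], [0, 8, 0, 8], [8, 0, 8, 0], [0, 8, 0, 8]]

0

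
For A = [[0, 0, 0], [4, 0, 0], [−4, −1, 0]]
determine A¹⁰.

[[0, 0, 0], [0, 0, 0], [0, 0, 0]]

A is strictly triangular, hence nilpotent: A³ = 0, so A¹⁰ = 0.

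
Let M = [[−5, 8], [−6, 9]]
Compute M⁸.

tr M = 4 and det M = 3, so the characteristic polynomial is λ² − (4)λ + (3) with roots 1 and 3.
Eigenvectors give P = [[−4, −1], [−3, −1]] with P⁻¹ = [[−1, 1], [3, −4]], and M = P·diag(1, 3)·P⁻¹.
Then M⁸ = P·diag(1, 6561)·P⁻¹ = [[−4, −6561], [−3, −6561]] · [[−1, 1], [3, −4]] = [[−19679, 26240], [−19680, 26241]].

[[−19679, 26240], [−19680, 26241]]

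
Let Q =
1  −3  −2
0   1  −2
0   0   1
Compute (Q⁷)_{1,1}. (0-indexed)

1

Q = I + N where N = [[0, −3, −2], [0, 0, −2], [0, 0, 0]] is strictly upper-triangular, so N³ = 0.
(I + N)⁷ = I + 7·N + 21·N² = [[1, −21, 112], [0, 1, −14], [0, 0, 1]].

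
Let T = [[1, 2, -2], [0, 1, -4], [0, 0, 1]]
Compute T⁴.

[[1, 8, -56], [0, 1, -16], [0, 0, 1]]

T = I + N where N = [[0, 2, -2], [0, 0, -4], [0, 0, 0]] is strictly upper-triangular, so N³ = 0.
(I + N)⁴ = I + 4·N + 6·N² = [[1, 8, -56], [0, 1, -16], [0, 0, 1]].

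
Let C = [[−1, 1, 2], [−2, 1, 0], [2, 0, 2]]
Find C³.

[[1, 3, 10], [−6, −1, −8], [10, 4, 20]]

C² = [[3, 0, 2], [0, −1, −4], [2, 2, 8]]
C³ = [[1, 3, 10], [−6, −1, −8], [10, 4, 20]]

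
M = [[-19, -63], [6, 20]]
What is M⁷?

tr M = 1 and det M = -2, so the characteristic polynomial is λ² − (1)λ + (-2) with roots 2 and -1.
Eigenvectors give P = [[3, 7], [-1, -2]] with P⁻¹ = [[-2, -7], [1, 3]], and M = P·diag(2, -1)·P⁻¹.
Then M⁷ = P·diag(128, -1)·P⁻¹ = [[384, -7], [-128, 2]] · [[-2, -7], [1, 3]] = [[-775, -2709], [258, 902]].

[[-775, -2709], [258, 902]]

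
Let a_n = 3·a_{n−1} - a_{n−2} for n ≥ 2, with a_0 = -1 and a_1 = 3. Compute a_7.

1275

With companion matrix B = [[3, -1], [1, 0]], [a_n, a_{n−1}]ᵀ = B·[a_{n−1}, a_{n−2}]ᵀ, so [a_7, a_6]ᵀ = B⁶·[a_1, a_0]ᵀ.
B⁶ = [[377, -144], [144, -55]], giving [a_7, a_6]ᵀ = [[1275], [487]].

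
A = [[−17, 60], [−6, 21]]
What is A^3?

tr A = 4 and det A = 3, so the characteristic polynomial is λ² − (4)λ + (3) with roots 1 and 3.
Eigenvectors give P = [[10, 3], [3, 1]] with P⁻¹ = [[1, −3], [−3, 10]], and A = P·diag(1, 3)·P⁻¹.
Then A^3 = P·diag(1, 27)·P⁻¹ = [[10, 81], [3, 27]] · [[1, −3], [−3, 10]] = [[−233, 780], [−78, 261]].

[[−233, 780], [−78, 261]]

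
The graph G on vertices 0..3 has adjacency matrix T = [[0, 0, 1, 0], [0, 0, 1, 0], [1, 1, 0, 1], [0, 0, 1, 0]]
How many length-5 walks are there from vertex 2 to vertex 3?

The number of length-5 walks from vertex 2 to vertex 3 is entry (2,3) of T⁵, where T is the adjacency matrix.
T² = [[1, 1, 0, 1], [1, 1, 0, 1], [0, 0, 3, 0], [1, 1, 0, 1]]
T³ = [[0, 0, 3, 0], [0, 0, 3, 0], [3, 3, 0, 3], [0, 0, 3, 0]]
T⁴ = [[3, 3, 0, 3], [3, 3, 0, 3], [0, 0, 9, 0], [3, 3, 0, 3]]
T⁵ = [[0, 0, 9, 0], [0, 0, 9, 0], [9, 9, 0, 9], [0, 0, 9, 0]]

9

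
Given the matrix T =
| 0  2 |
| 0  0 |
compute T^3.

T is strictly triangular, hence nilpotent: T^2 = 0, so T^3 = 0.

[[0, 0], [0, 0]]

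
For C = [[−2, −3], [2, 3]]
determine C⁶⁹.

C² = C (a projection; rank 1, trace 1), so C⁶⁹ = C.

[[−2, −3], [2, 3]]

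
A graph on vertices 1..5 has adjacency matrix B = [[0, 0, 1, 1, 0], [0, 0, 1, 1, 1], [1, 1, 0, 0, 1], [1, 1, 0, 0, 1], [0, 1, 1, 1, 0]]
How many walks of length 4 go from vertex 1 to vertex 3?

4

The number of length-4 walks from vertex 1 to vertex 3 is entry (1,3) of B^4, where B is the adjacency matrix.
B^2 = [[2, 2, 0, 0, 2], [2, 3, 1, 1, 2], [0, 1, 3, 3, 1], [0, 1, 3, 3, 1], [2, 2, 1, 1, 3]]
B^3 = [[0, 2, 6, 6, 2], [2, 4, 7, 7, 5], [6, 7, 2, 2, 7], [6, 7, 2, 2, 7], [2, 5, 7, 7, 4]]
B^4 = [[12, 14, 4, 4, 14], [14, 19, 11, 11, 18], [4, 11, 20, 20, 11], [4, 11, 20, 20, 11], [14, 18, 11, 11, 19]]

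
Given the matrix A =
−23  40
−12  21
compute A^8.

[[39361, −65600], [19680, −32799]]

tr A = −2 and det A = −3, so the characteristic polynomial is λ² − (−2)λ + (−3) with roots 1 and −3.
Eigenvectors give P = [[−5, 2], [−3, 1]] with P⁻¹ = [[1, −2], [3, −5]], and A = P·diag(1, −3)·P⁻¹.
Then A^8 = P·diag(1, 6561)·P⁻¹ = [[−5, 13122], [−3, 6561]] · [[1, −2], [3, −5]] = [[39361, −65600], [19680, −32799]].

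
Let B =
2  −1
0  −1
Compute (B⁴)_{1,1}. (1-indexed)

B² = [[4, −1], [0, 1]]
B³ = [[8, −3], [0, −1]]
B⁴ = [[16, −5], [0, 1]]

16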